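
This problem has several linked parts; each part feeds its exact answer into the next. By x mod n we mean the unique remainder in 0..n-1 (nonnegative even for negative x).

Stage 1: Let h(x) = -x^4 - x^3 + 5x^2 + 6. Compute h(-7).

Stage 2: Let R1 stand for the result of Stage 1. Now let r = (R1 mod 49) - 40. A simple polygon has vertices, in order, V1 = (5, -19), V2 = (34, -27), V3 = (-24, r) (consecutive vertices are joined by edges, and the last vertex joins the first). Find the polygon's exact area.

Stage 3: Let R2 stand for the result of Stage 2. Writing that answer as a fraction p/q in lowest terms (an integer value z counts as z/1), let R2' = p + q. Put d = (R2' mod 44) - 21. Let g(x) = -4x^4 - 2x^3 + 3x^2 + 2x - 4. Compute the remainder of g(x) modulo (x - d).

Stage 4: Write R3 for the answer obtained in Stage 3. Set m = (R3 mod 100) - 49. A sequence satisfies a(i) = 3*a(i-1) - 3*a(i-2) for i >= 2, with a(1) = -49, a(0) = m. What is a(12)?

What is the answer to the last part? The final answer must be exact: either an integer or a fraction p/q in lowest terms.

Stage 1: -1*(-7)^4 - 1*(-7)^3 + 5*(-7)^2 + 6 = (-2401) + (343) + (245) + (6) = -1807; answer -1807
Stage 2: R1 = -1807; r = -34; cross terms: (5*-27 - 34*-19)=511, (34*-34 - -24*-27)=-1804, (-24*-19 - 5*-34)=626; twice the area = |-667| = 667; area = 667/2; answer 667/2
Stage 3: R2 = 667/2; threaded value p + q = 669; d = -12; remainder = value at the root: -4*(-12)^4 - 2*(-12)^3 + 3*(-12)^2 + 2*(-12)^1 - 4 = (-82944) + (3456) + (432) + (-24) + (-4) = -79084; answer -79084
Stage 4: R3 = -79084; m = -33; a(2) = 3*(-49) - 3*(-33) = -48; iterating: a(2)=-48, a(3)=3, a(4)=153, a(5)=450, a(6)=891, a(7)=1323, a(8)=1296, a(9)=-81, a(10)=-4131, a(11)=-12150, a(12)=-24057; answer -24057

-24057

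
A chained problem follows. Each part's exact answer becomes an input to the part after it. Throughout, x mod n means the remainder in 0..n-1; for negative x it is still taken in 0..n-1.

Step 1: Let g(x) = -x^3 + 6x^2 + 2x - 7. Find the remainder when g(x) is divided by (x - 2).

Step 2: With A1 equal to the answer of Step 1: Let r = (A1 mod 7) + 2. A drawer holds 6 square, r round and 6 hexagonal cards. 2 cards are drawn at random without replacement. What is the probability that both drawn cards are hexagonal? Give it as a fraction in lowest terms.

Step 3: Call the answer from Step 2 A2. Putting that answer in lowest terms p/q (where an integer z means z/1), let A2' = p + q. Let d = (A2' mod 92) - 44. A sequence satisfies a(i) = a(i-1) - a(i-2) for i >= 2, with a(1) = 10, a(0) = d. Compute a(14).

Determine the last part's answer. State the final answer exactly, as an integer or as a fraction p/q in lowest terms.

13

Step 1: remainder = value at the root: -1*(2)^3 + 6*(2)^2 + 2*(2)^1 - 7 = (-8) + (24) + (4) + (-7) = 13; answer 13
Step 2: A1 = 13; r = 8; total draws C(20,2) = 190; favorable C(6,2) = 15; P = 3/38; answer 3/38
Step 3: A2 = 3/38; threaded value p + q = 41; d = -3; a(2) = 1*(10) - 1*(-3) = 13; iterating: a(2)=13, a(3)=3, a(4)=-10, a(5)=-13, a(6)=-3, a(7)=10, a(8)=13, a(9)=3, a(10)=-10, a(11)=-13, a(12)=-3, a(13)=10, a(14)=13; answer 13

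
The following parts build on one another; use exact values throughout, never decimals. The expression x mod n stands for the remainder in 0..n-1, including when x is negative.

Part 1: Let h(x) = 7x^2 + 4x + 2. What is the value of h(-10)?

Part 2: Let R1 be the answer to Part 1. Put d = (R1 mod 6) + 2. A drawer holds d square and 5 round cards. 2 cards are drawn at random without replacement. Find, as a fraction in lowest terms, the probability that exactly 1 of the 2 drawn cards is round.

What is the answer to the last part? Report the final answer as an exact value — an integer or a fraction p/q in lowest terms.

Part 1: 7*(-10)^2 + 4*(-10)^1 + 2 = (700) + (-40) + (2) = 662; answer 662
Part 2: R1 = 662; d = 4; total draws C(9,2) = 36; favorable C(5,1)*C(4,1) = 20; P = 5/9; answer 5/9

5/9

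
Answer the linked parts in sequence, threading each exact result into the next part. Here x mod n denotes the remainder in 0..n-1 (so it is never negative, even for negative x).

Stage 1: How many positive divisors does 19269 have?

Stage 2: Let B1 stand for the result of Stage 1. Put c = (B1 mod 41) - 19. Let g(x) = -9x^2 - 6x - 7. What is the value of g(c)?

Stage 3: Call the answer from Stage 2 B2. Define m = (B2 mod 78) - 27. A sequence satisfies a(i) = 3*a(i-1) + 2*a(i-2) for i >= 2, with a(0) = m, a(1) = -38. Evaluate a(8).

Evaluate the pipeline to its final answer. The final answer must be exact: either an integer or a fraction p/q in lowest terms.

Stage 1: 19269 = 3^2 * 2141; number of divisors = (2+1) * (1+1) = 6; answer 6
Stage 2: B1 = 6; c = -13; -9*(-13)^2 - 6*(-13)^1 - 7 = (-1521) + (78) + (-7) = -1450; answer -1450
Stage 3: B2 = -1450; m = 5; a(2) = 3*(-38) + 2*(5) = -104; iterating: a(2)=-104, a(3)=-388, a(4)=-1372, a(5)=-4892, a(6)=-17420, a(7)=-62044, a(8)=-220972; answer -220972

-220972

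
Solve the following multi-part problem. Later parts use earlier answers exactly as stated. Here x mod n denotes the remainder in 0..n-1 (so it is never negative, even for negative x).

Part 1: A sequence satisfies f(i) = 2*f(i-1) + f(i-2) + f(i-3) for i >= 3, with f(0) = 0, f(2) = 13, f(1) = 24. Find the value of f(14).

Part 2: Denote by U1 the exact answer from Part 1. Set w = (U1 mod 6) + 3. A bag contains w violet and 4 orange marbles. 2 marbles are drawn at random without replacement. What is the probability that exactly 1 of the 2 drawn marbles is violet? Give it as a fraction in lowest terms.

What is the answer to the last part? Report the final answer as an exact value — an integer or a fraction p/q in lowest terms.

28/55

Part 1: f(3) = 2*(13) + 1*(24) + 1*(0) = 50; iterating: f(3)=50, f(4)=137, f(5)=337, f(6)=861, f(7)=2196, f(8)=5590, f(9)=14237, f(10)=36260, f(11)=92347, f(12)=235191, f(13)=598989, f(14)=1525516; answer 1525516
Part 2: U1 = 1525516; w = 7; total draws C(11,2) = 55; favorable C(7,1)*C(4,1) = 28; P = 28/55; answer 28/55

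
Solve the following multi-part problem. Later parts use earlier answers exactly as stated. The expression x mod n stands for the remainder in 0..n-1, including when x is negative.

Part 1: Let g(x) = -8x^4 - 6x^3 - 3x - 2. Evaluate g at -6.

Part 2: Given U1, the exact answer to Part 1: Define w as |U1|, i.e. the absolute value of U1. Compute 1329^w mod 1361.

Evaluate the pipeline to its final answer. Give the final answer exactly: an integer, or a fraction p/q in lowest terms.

Part 1: -8*(-6)^4 - 6*(-6)^3 - 3*(-6)^1 - 2 = (-10368) + (1296) + (18) + (-2) = -9056; answer -9056
Part 2: U1 = -9056; w = 9056; squarings mod 1361: 1329^1=1329, 1329^2=1024, 1329^4=606, 1329^8=1127, 1329^16=316, 1329^32=503, 1329^64=1224, 1329^128=1076, 1329^256=926, 1329^512=46, 1329^1024=755, 1329^2048=1127, 1329^4096=316, 1329^8192=503; 1329^9056 = 1329^32 * 1329^64 * 1329^256 * 1329^512 * 1329^8192 = 260 (mod 1361); answer 260

260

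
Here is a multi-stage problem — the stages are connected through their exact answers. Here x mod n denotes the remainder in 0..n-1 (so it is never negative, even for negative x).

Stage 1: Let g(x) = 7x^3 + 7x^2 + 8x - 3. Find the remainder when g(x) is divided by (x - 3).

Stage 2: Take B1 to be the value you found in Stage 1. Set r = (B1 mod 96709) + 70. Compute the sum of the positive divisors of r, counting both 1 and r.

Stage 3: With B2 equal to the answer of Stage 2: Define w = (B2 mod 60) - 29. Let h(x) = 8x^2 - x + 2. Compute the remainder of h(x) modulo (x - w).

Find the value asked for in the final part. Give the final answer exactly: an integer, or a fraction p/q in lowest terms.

959

Stage 1: remainder = value at the root: 7*(3)^3 + 7*(3)^2 + 8*(3)^1 - 3 = (189) + (63) + (24) + (-3) = 273; answer 273
Stage 2: B1 = 273; r = 343; 343 = 7^3; sigma = (1 + 7 + 49 + 343) = 400; answer 400
Stage 3: B2 = 400; w = 11; remainder = value at the root: 8*(11)^2 - 1*(11)^1 + 2 = (968) + (-11) + (2) = 959; answer 959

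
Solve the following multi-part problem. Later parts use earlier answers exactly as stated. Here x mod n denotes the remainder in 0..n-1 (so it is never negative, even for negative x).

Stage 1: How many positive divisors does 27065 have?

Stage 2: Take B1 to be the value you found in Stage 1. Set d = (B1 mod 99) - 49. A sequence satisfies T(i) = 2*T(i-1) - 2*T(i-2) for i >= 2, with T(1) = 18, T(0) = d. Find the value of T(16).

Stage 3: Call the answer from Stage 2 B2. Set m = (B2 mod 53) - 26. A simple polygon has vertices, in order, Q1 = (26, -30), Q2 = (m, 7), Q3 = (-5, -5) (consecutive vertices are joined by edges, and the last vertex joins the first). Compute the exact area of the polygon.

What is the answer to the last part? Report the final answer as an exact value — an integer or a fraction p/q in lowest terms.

Stage 1: 27065 = 5 * 5413; number of divisors = (1+1) * (1+1) = 4; answer 4
Stage 2: B1 = 4; d = -45; T(2) = 2*(18) - 2*(-45) = 126; iterating: T(2)=126, T(3)=216, T(4)=180, T(5)=-72, T(6)=-504, T(7)=-864, T(8)=-720, T(9)=288, T(10)=2016, T(11)=3456, T(12)=2880, T(13)=-1152, T(14)=-8064, T(15)=-13824, T(16)=-11520; answer -11520
Stage 3: B2 = -11520; m = 8; cross terms: (26*7 - 8*-30)=422, (8*-5 - -5*7)=-5, (-5*-30 - 26*-5)=280; twice the area = |697| = 697; area = 697/2; answer 697/2

697/2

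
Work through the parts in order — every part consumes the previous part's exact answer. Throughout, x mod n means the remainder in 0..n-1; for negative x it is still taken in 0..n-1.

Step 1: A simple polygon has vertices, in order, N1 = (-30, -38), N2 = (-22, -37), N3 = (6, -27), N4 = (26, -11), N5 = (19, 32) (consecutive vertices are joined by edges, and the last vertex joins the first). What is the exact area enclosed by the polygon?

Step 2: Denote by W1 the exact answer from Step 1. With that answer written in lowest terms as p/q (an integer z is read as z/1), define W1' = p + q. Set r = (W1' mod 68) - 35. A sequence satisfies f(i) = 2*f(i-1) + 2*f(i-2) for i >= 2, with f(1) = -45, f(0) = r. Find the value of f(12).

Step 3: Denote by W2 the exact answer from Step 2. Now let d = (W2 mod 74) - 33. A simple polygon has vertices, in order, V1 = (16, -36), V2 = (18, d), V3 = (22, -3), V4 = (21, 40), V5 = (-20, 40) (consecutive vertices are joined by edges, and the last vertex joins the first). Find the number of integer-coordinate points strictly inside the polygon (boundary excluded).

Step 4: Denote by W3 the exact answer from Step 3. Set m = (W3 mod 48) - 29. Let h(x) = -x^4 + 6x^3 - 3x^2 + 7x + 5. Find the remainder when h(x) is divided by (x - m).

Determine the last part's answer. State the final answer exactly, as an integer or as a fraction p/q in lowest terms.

-113980

Step 1: cross terms: (-30*-37 - -22*-38)=274, (-22*-27 - 6*-37)=816, (6*-11 - 26*-27)=636, (26*32 - 19*-11)=1041, (19*-38 - -30*32)=238; twice the area = |3005| = 3005; area = 3005/2; answer 3005/2
Step 2: W1 = 3005/2; threaded value p + q = 3007; r = -20; f(2) = 2*(-45) + 2*(-20) = -130; iterating: f(2)=-130, f(3)=-350, f(4)=-960, f(5)=-2620, f(6)=-7160, f(7)=-19560, f(8)=-53440, f(9)=-146000, f(10)=-398880, f(11)=-1089760, f(12)=-2977280; answer -2977280
Step 3: W2 = -2977280; d = 3; cross terms: (16*3 - 18*-36)=696, (18*-3 - 22*3)=-120, (22*40 - 21*-3)=943, (21*40 - -20*40)=1640, (-20*-36 - 16*40)=80; twice the area = |3239| = 3239; area = 3239/2; boundary points = 1 + 2 + 1 + 41 + 4 = 49; strictly interior points = area - boundary/2 + 1 = 1596; answer 1596
Step 4: W3 = 1596; m = -17; remainder = value at the root: -1*(-17)^4 + 6*(-17)^3 - 3*(-17)^2 + 7*(-17)^1 + 5 = (-83521) + (-29478) + (-867) + (-119) + (5) = -113980; answer -113980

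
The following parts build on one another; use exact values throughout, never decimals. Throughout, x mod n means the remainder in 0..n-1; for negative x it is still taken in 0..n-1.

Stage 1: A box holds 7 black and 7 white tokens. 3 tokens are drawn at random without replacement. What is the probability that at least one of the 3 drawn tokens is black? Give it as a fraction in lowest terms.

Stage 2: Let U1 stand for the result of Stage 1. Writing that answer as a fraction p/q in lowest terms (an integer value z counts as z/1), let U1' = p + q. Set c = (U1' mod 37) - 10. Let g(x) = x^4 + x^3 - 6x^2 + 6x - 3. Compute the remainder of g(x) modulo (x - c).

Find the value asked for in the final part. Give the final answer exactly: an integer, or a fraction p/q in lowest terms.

Stage 1: total draws C(14,3) = 364; complement C(7,3) = 35; favorable 364 - 35 = 329; P = 47/52; answer 47/52
Stage 2: U1 = 47/52; threaded value p + q = 99; c = 15; remainder = value at the root: 1*(15)^4 + 1*(15)^3 - 6*(15)^2 + 6*(15)^1 - 3 = (50625) + (3375) + (-1350) + (90) + (-3) = 52737; answer 52737

52737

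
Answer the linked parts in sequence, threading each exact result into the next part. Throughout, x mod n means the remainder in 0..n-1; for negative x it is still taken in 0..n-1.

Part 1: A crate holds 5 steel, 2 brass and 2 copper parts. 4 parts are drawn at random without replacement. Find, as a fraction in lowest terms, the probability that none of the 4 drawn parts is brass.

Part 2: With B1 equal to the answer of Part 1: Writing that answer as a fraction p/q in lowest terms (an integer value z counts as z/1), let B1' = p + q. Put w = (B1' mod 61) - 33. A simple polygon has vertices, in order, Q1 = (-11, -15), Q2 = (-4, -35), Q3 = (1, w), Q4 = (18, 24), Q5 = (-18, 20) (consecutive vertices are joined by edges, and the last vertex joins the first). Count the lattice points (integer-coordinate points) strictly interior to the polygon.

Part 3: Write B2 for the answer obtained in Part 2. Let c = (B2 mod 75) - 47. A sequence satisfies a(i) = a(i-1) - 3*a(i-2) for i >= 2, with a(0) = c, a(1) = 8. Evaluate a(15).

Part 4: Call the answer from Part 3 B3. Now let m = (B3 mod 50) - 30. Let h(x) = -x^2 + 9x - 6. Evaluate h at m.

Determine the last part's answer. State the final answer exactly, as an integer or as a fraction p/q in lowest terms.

-916

Part 1: total draws C(9,4) = 126; favorable C(7,4) = 35; P = 5/18; answer 5/18
Part 2: B1 = 5/18; threaded value p + q = 23; w = -10; cross terms: (-11*-35 - -4*-15)=325, (-4*-10 - 1*-35)=75, (1*24 - 18*-10)=204, (18*20 - -18*24)=792, (-18*-15 - -11*20)=490; twice the area = |1886| = 1886; area = 943; boundary points = 1 + 5 + 17 + 4 + 7 = 34; strictly interior points = area - boundary/2 + 1 = 927; answer 927
Part 3: B2 = 927; c = -20; a(2) = 1*(8) - 3*(-20) = 68; iterating: a(2)=68, a(3)=44, a(4)=-160, a(5)=-292, a(6)=188, a(7)=1064, a(8)=500, a(9)=-2692, a(10)=-4192, a(11)=3884, a(12)=16460, a(13)=4808, a(14)=-44572, a(15)=-58996; answer -58996
Part 4: B3 = -58996; m = -26; -1*(-26)^2 + 9*(-26)^1 - 6 = (-676) + (-234) + (-6) = -916; answer -916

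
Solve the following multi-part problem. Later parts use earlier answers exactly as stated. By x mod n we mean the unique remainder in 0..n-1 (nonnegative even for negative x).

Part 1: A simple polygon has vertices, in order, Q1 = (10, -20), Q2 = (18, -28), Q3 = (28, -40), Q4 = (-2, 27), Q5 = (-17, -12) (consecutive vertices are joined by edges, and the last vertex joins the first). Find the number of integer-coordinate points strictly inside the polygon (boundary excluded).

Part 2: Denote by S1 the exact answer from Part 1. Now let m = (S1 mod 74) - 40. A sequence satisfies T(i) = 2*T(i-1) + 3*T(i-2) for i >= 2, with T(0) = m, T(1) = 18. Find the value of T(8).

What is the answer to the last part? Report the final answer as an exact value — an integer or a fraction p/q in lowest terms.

Part 1: cross terms: (10*-28 - 18*-20)=80, (18*-40 - 28*-28)=64, (28*27 - -2*-40)=676, (-2*-12 - -17*27)=483, (-17*-20 - 10*-12)=460; twice the area = |1763| = 1763; area = 1763/2; boundary points = 8 + 2 + 1 + 3 + 1 = 15; strictly interior points = area - boundary/2 + 1 = 875; answer 875
Part 2: S1 = 875; m = 21; T(2) = 2*(18) + 3*(21) = 99; iterating: T(2)=99, T(3)=252, T(4)=801, T(5)=2358, T(6)=7119, T(7)=21312, T(8)=63981; answer 63981

63981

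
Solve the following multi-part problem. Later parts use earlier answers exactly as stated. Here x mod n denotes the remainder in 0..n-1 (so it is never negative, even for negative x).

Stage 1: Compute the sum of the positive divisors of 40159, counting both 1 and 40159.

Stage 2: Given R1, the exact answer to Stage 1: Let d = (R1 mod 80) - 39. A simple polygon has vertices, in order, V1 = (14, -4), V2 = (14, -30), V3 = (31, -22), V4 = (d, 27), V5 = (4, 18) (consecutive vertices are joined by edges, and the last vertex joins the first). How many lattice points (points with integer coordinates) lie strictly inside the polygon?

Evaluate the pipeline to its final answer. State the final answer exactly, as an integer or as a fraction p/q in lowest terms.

Stage 1: 40159 = 7 * 5737; sigma = (1 + 7) * (1 + 5737) = 8 * 5738 = 45904; answer 45904
Stage 2: R1 = 45904; d = 25; cross terms: (14*-30 - 14*-4)=-364, (14*-22 - 31*-30)=622, (31*27 - 25*-22)=1387, (25*18 - 4*27)=342, (4*-4 - 14*18)=-268; twice the area = |1719| = 1719; area = 1719/2; boundary points = 26 + 1 + 1 + 3 + 2 = 33; strictly interior points = area - boundary/2 + 1 = 844; answer 844

844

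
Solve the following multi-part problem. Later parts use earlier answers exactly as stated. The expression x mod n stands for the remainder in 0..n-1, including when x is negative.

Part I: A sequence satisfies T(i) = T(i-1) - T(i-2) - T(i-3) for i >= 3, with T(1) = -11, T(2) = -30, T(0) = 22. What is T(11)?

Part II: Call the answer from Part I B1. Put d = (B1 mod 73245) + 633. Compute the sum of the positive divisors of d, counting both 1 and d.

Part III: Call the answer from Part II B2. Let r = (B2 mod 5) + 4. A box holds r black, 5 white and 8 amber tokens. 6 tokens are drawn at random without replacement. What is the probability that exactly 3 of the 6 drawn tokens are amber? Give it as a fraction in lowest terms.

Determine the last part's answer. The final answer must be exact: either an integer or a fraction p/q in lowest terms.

110/323

Part I: T(3) = 1*(-30) - 1*(-11) - 1*(22) = -41; iterating: T(3)=-41, T(4)=0, T(5)=71, T(6)=112, T(7)=41, T(8)=-142, T(9)=-295, T(10)=-194, T(11)=243; answer 243
Part II: B1 = 243; d = 876; 876 = 2^2 * 3 * 73; sigma = (1 + 2 + 4) * (1 + 3) * (1 + 73) = 7 * 4 * 74 = 2072; answer 2072
Part III: B2 = 2072; r = 6; total draws C(19,6) = 27132; favorable C(8,3)*C(11,3) = 9240; P = 110/323; answer 110/323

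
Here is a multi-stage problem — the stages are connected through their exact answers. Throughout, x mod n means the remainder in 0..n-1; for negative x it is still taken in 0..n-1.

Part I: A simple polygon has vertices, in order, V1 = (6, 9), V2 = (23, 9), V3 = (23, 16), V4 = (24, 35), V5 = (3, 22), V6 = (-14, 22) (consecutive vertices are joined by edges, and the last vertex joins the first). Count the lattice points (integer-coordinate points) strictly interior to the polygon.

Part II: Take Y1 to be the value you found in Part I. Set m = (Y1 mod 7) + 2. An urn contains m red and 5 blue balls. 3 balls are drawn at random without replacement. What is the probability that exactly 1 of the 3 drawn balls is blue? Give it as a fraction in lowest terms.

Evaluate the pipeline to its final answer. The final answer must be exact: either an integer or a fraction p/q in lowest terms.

Part I: cross terms: (6*9 - 23*9)=-153, (23*16 - 23*9)=161, (23*35 - 24*16)=421, (24*22 - 3*35)=423, (3*22 - -14*22)=374, (-14*9 - 6*22)=-258; twice the area = |968| = 968; area = 484; boundary points = 17 + 7 + 1 + 1 + 17 + 1 = 44; strictly interior points = area - boundary/2 + 1 = 463; answer 463
Part II: Y1 = 463; m = 3; total draws C(8,3) = 56; favorable C(5,1)*C(3,2) = 15; P = 15/56; answer 15/56

15/56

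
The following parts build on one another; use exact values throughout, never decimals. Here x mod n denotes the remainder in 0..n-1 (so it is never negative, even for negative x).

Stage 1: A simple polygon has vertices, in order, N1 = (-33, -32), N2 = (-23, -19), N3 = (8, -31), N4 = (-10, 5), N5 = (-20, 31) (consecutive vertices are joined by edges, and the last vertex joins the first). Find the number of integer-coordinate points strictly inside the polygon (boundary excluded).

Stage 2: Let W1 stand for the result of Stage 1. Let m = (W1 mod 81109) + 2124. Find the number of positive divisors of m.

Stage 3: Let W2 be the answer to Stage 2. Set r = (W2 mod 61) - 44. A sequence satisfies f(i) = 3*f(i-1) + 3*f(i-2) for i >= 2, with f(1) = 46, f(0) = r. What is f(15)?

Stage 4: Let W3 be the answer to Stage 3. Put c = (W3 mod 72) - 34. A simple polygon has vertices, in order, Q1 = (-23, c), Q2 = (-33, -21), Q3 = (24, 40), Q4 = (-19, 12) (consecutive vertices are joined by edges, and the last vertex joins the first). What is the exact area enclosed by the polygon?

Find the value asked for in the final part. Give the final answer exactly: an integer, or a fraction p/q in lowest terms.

1271/2

Stage 1: cross terms: (-33*-19 - -23*-32)=-109, (-23*-31 - 8*-19)=865, (8*5 - -10*-31)=-270, (-10*31 - -20*5)=-210, (-20*-32 - -33*31)=1663; twice the area = |1939| = 1939; area = 1939/2; boundary points = 1 + 1 + 18 + 2 + 1 = 23; strictly interior points = area - boundary/2 + 1 = 959; answer 959
Stage 2: W1 = 959; m = 3083; 3083 is prime, so its only divisors are 1 and 3083; count = 2; answer 2
Stage 3: W2 = 2; r = -42; f(2) = 3*(46) + 3*(-42) = 12; iterating: f(2)=12, f(3)=174, f(4)=558, f(5)=2196, f(6)=8262, f(7)=31374, f(8)=118908, f(9)=450846, f(10)=1709262, f(11)=6480324, f(12)=24568758, f(13)=93147246, f(14)=353148012, f(15)=1338885774; answer 1338885774
Stage 4: W3 = 1338885774; c = 20; cross terms: (-23*-21 - -33*20)=1143, (-33*40 - 24*-21)=-816, (24*12 - -19*40)=1048, (-19*20 - -23*12)=-104; twice the area = |1271| = 1271; area = 1271/2; answer 1271/2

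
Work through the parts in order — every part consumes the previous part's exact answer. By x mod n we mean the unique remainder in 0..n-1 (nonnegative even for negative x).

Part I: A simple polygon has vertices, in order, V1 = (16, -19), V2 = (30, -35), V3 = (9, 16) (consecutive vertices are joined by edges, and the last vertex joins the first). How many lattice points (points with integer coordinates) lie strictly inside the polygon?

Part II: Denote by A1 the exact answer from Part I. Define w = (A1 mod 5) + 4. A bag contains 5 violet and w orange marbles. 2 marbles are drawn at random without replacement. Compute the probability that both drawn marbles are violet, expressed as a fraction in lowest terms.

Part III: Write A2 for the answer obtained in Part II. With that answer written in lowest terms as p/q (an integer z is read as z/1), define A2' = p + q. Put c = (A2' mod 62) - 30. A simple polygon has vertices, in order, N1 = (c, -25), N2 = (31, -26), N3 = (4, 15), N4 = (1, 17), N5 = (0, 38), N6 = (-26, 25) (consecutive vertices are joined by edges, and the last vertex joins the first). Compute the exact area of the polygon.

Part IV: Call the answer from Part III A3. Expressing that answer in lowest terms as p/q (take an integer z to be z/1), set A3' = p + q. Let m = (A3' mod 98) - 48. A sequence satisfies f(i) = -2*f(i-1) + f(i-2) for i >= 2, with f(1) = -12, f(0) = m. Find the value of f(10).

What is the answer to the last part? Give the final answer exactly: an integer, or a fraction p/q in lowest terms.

-9879

Part I: cross terms: (16*-35 - 30*-19)=10, (30*16 - 9*-35)=795, (9*-19 - 16*16)=-427; twice the area = |378| = 378; area = 189; boundary points = 2 + 3 + 7 = 12; strictly interior points = area - boundary/2 + 1 = 184; answer 184
Part II: A1 = 184; w = 8; total draws C(13,2) = 78; favorable C(5,2) = 10; P = 5/39; answer 5/39
Part III: A2 = 5/39; threaded value p + q = 44; c = 14; cross terms: (14*-26 - 31*-25)=411, (31*15 - 4*-26)=569, (4*17 - 1*15)=53, (1*38 - 0*17)=38, (0*25 - -26*38)=988, (-26*-25 - 14*25)=300; twice the area = |2359| = 2359; area = 2359/2; answer 2359/2
Part IV: A3 = 2359/2; threaded value p + q = 2361; m = -39; f(2) = -2*(-12) + 1*(-39) = -15; iterating: f(2)=-15, f(3)=18, f(4)=-51, f(5)=120, f(6)=-291, f(7)=702, f(8)=-1695, f(9)=4092, f(10)=-9879; answer -9879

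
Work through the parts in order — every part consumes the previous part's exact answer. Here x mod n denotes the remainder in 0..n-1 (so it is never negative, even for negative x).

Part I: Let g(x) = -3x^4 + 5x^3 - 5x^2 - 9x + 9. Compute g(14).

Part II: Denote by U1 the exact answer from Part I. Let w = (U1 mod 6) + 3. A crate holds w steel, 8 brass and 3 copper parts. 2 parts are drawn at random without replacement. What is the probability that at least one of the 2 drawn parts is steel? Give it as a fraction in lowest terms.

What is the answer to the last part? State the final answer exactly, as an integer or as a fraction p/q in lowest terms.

Part I: -3*(14)^4 + 5*(14)^3 - 5*(14)^2 - 9*(14)^1 + 9 = (-115248) + (13720) + (-980) + (-126) + (9) = -102625; answer -102625
Part II: U1 = -102625; w = 8; total draws C(19,2) = 171; complement C(11,2) = 55; favorable 171 - 55 = 116; P = 116/171; answer 116/171

116/171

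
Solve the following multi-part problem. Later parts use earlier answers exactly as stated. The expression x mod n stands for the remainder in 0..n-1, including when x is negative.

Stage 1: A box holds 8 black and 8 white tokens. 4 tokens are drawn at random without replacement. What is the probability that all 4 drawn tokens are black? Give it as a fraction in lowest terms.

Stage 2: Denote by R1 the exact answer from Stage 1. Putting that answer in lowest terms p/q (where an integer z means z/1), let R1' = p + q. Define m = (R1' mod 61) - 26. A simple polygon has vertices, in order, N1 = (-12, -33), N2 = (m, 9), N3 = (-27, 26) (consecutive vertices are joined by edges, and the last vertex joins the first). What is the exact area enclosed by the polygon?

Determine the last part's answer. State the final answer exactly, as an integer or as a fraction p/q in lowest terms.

Stage 1: total draws C(16,4) = 1820; favorable C(8,4) = 70; P = 1/26; answer 1/26
Stage 2: R1 = 1/26; threaded value p + q = 27; m = 1; cross terms: (-12*9 - 1*-33)=-75, (1*26 - -27*9)=269, (-27*-33 - -12*26)=1203; twice the area = |1397| = 1397; area = 1397/2; answer 1397/2

1397/2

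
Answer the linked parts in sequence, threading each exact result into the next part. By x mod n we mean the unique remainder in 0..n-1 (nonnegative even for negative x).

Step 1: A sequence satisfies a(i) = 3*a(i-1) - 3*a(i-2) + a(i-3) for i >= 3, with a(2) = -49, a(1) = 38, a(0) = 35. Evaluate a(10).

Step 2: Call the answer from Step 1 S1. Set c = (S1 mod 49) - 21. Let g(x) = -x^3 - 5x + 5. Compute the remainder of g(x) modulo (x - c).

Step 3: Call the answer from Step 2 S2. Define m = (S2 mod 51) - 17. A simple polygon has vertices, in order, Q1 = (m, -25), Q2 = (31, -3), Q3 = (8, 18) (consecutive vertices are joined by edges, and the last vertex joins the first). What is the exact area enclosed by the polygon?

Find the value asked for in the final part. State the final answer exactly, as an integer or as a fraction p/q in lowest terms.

Step 1: a(3) = 3*(-49) - 3*(38) + 1*(35) = -226; iterating: a(3)=-226, a(4)=-493, a(5)=-850, a(6)=-1297, a(7)=-1834, a(8)=-2461, a(9)=-3178, a(10)=-3985; answer -3985
Step 2: S1 = -3985; c = 12; remainder = value at the root: -1*(12)^3 - 5*(12)^1 + 5 = (-1728) + (-60) + (5) = -1783; answer -1783
Step 3: S2 = -1783; m = -15; cross terms: (-15*-3 - 31*-25)=820, (31*18 - 8*-3)=582, (8*-25 - -15*18)=70; twice the area = |1472| = 1472; area = 736; answer 736

736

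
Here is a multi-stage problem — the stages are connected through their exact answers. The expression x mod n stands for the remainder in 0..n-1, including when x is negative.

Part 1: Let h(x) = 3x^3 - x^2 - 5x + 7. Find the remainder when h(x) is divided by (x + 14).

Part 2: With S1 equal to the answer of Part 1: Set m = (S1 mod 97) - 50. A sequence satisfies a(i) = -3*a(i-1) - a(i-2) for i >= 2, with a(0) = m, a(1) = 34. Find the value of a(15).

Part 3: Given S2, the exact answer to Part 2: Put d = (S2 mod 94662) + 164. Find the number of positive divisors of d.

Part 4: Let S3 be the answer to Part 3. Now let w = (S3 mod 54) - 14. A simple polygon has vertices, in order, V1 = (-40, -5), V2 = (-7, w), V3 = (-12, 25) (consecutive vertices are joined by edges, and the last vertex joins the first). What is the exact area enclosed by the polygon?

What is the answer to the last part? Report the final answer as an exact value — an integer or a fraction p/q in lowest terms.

Part 1: remainder = value at the root: 3*(-14)^3 - 1*(-14)^2 - 5*(-14)^1 + 7 = (-8232) + (-196) + (70) + (7) = -8351; answer -8351
Part 2: S1 = -8351; m = 38; a(2) = -3*(34) - 1*(38) = -140; iterating: a(2)=-140, a(3)=386, a(4)=-1018, a(5)=2668, a(6)=-6986, a(7)=18290, a(8)=-47884, a(9)=125362, a(10)=-328202, a(11)=859244, a(12)=-2249530, a(13)=5889346, a(14)=-15418508, a(15)=40366178; answer 40366178
Part 3: S2 = 40366178; d = 40330; 40330 = 2 * 5 * 37 * 109; number of divisors = (1+1) * (1+1) * (1+1) * (1+1) = 16; answer 16
Part 4: S3 = 16; w = 2; cross terms: (-40*2 - -7*-5)=-115, (-7*25 - -12*2)=-151, (-12*-5 - -40*25)=1060; twice the area = |794| = 794; area = 397; answer 397

397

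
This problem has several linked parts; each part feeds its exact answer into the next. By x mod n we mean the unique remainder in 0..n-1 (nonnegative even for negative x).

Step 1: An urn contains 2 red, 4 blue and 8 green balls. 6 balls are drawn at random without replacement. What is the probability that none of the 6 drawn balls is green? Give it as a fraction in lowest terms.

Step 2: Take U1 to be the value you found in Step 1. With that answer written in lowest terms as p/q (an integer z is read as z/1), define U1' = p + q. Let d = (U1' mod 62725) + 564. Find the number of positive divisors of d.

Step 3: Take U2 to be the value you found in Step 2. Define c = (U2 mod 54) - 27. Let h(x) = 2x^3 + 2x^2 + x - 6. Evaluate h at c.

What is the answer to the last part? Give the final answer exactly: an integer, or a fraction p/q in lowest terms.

Step 1: total draws C(14,6) = 3003; favorable C(6,6) = 1; P = 1/3003; answer 1/3003
Step 2: U1 = 1/3003; threaded value p + q = 3004; d = 3568; 3568 = 2^4 * 223; number of divisors = (4+1) * (1+1) = 10; answer 10
Step 3: U2 = 10; c = -17; 2*(-17)^3 + 2*(-17)^2 + 1*(-17)^1 - 6 = (-9826) + (578) + (-17) + (-6) = -9271; answer -9271

-9271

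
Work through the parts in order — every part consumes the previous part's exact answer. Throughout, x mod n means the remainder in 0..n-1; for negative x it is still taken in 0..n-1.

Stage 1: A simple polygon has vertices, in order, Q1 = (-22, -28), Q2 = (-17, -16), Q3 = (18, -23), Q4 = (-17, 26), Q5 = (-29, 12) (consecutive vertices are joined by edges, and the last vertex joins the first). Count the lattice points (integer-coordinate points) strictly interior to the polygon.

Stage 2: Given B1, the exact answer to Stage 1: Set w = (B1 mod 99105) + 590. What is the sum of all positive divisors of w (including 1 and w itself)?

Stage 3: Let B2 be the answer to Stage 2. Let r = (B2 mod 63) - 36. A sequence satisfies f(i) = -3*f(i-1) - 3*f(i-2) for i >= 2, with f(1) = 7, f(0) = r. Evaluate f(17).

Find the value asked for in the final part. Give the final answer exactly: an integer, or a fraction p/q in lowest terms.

Stage 1: cross terms: (-22*-16 - -17*-28)=-124, (-17*-23 - 18*-16)=679, (18*26 - -17*-23)=77, (-17*12 - -29*26)=550, (-29*-28 - -22*12)=1076; twice the area = |2258| = 2258; area = 1129; boundary points = 1 + 7 + 7 + 2 + 1 = 18; strictly interior points = area - boundary/2 + 1 = 1121; answer 1121
Stage 2: B1 = 1121; w = 1711; 1711 = 29 * 59; sigma = (1 + 29) * (1 + 59) = 30 * 60 = 1800; answer 1800
Stage 3: B2 = 1800; r = 0; f(2) = -3*(7) - 3*(0) = -21; iterating: f(2)=-21, f(3)=42, f(4)=-63, f(5)=63, f(6)=0, f(7)=-189, f(8)=567, f(9)=-1134, f(10)=1701, f(11)=-1701, f(12)=0, f(13)=5103, f(14)=-15309, f(15)=30618, f(16)=-45927, f(17)=45927; answer 45927

45927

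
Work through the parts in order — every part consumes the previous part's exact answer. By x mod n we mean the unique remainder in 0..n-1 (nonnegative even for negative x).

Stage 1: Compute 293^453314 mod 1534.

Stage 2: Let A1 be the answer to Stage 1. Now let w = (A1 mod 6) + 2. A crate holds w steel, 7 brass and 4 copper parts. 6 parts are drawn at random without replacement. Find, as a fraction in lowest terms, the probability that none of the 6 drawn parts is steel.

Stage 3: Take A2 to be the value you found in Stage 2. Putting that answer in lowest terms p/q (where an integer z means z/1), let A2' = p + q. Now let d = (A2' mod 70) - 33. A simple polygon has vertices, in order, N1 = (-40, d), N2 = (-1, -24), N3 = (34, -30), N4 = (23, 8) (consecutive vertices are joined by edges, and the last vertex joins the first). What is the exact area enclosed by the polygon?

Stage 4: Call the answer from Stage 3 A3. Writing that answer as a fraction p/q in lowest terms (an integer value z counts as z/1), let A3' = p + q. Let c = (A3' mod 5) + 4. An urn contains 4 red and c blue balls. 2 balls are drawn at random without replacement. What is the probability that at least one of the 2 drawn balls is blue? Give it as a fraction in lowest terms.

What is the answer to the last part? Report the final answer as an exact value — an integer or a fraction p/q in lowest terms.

Stage 1: squarings mod 1534: 293^1=293, 293^2=1479, 293^4=1491, 293^8=315, 293^16=1049, 293^32=523, 293^64=477, 293^128=497, 293^256=35, 293^512=1225, 293^1024=373, 293^2048=1069, 293^4096=1465, 293^8192=159, 293^16384=737, 293^32768=133, 293^65536=815, 293^131072=3, 293^262144=9; 293^453314 = 293^2 * 293^64 * 293^128 * 293^512 * 293^2048 * 293^8192 * 293^16384 * 293^32768 * 293^131072 * 293^262144 = 803 (mod 1534); answer 803
Stage 2: A1 = 803; w = 7; total draws C(18,6) = 18564; favorable C(11,6) = 462; P = 11/442; answer 11/442
Stage 3: A2 = 11/442; threaded value p + q = 453; d = 0; cross terms: (-40*-24 - -1*0)=960, (-1*-30 - 34*-24)=846, (34*8 - 23*-30)=962, (23*0 - -40*8)=320; twice the area = |3088| = 3088; area = 1544; answer 1544
Stage 4: A3 = 1544; threaded value p + q = 1545; c = 4; total draws C(8,2) = 28; complement C(4,2) = 6; favorable 28 - 6 = 22; P = 11/14; answer 11/14

11/14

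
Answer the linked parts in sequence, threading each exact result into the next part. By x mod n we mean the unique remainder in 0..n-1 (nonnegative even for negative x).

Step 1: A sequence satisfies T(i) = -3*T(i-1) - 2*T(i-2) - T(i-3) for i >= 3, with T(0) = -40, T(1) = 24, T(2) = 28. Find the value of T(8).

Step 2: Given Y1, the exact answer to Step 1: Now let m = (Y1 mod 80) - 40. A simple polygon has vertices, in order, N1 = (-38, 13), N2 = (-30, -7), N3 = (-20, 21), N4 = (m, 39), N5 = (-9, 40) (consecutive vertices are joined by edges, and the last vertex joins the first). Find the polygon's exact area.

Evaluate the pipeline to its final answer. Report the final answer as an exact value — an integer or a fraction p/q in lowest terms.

430

Step 1: T(3) = -3*(28) - 2*(24) - 1*(-40) = -92; iterating: T(3)=-92, T(4)=196, T(5)=-432, T(6)=996, T(7)=-2320, T(8)=5400; answer 5400
Step 2: Y1 = 5400; m = 0; cross terms: (-38*-7 - -30*13)=656, (-30*21 - -20*-7)=-770, (-20*39 - 0*21)=-780, (0*40 - -9*39)=351, (-9*13 - -38*40)=1403; twice the area = |860| = 860; area = 430; answer 430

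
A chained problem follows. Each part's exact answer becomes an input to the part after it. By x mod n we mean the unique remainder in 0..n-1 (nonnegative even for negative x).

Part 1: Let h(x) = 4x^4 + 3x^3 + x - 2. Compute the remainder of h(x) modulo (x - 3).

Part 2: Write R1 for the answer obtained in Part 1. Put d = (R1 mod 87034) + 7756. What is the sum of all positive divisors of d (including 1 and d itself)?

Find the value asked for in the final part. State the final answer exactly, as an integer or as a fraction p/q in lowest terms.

Part 1: remainder = value at the root: 4*(3)^4 + 3*(3)^3 + 1*(3)^1 - 2 = (324) + (81) + (3) + (-2) = 406; answer 406
Part 2: R1 = 406; d = 8162; 8162 = 2 * 7 * 11 * 53; sigma = (1 + 2) * (1 + 7) * (1 + 11) * (1 + 53) = 3 * 8 * 12 * 54 = 15552; answer 15552

15552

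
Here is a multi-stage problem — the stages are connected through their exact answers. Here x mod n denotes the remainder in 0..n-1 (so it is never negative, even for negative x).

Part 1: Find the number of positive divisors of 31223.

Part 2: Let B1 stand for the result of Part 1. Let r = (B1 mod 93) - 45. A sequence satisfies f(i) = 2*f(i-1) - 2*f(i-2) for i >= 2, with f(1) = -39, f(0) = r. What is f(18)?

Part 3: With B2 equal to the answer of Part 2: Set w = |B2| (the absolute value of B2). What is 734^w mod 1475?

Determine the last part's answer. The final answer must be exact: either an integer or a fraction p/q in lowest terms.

Part 1: 31223 is prime, so its only divisors are 1 and 31223; count = 2; answer 2
Part 2: B1 = 2; r = -43; f(2) = 2*(-39) - 2*(-43) = 8; iterating: f(2)=8, f(3)=94, f(4)=172, f(5)=156, f(6)=-32, f(7)=-376, f(8)=-688, f(9)=-624, f(10)=128, f(11)=1504, f(12)=2752, f(13)=2496, f(14)=-512, f(15)=-6016, f(16)=-11008, f(17)=-9984, f(18)=2048; answer 2048
Part 3: B2 = 2048; w = 2048; squarings mod 1475: 734^1=734, 734^2=381, 734^4=611, 734^8=146, 734^16=666, 734^32=1056, 734^64=36, 734^128=1296, 734^256=1066, 734^512=606, 734^1024=1436, 734^2048=46; 734^2048 = 734^2048 = 46 (mod 1475); answer 46

46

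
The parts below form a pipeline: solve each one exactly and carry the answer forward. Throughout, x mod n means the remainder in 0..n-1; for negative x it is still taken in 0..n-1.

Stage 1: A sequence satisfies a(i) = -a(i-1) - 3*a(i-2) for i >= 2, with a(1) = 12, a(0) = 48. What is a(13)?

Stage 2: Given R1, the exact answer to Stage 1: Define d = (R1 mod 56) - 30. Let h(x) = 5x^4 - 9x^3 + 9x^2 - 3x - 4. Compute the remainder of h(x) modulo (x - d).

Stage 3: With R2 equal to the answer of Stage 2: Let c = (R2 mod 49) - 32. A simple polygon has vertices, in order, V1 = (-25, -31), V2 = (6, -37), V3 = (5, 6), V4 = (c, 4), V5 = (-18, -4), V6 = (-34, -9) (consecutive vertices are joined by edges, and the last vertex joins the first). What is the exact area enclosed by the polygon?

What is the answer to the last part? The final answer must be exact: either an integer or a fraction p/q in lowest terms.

2539/2

Stage 1: a(2) = -1*(12) - 3*(48) = -156; iterating: a(2)=-156, a(3)=120, a(4)=348, a(5)=-708, a(6)=-336, a(7)=2460, a(8)=-1452, a(9)=-5928, a(10)=10284, a(11)=7500, a(12)=-38352, a(13)=15852; answer 15852
Stage 2: R1 = 15852; d = -26; remainder = value at the root: 5*(-26)^4 - 9*(-26)^3 + 9*(-26)^2 - 3*(-26)^1 - 4 = (2284880) + (158184) + (6084) + (78) + (-4) = 2449222; answer 2449222
Stage 3: R2 = 2449222; c = -26; cross terms: (-25*-37 - 6*-31)=1111, (6*6 - 5*-37)=221, (5*4 - -26*6)=176, (-26*-4 - -18*4)=176, (-18*-9 - -34*-4)=26, (-34*-31 - -25*-9)=829; twice the area = |2539| = 2539; area = 2539/2; answer 2539/2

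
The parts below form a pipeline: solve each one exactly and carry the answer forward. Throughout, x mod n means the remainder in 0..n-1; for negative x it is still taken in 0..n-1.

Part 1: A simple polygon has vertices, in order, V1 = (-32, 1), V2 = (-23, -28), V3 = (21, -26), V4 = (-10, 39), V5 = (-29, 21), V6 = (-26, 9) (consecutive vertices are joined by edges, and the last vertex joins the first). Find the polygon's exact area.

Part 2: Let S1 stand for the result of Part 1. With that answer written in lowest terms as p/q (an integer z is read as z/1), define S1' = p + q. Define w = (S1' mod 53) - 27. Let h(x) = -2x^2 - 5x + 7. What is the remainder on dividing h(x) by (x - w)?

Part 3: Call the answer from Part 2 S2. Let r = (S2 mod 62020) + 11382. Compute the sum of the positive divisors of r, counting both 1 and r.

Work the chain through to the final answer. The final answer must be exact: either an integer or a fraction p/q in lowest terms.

Part 1: cross terms: (-32*-28 - -23*1)=919, (-23*-26 - 21*-28)=1186, (21*39 - -10*-26)=559, (-10*21 - -29*39)=921, (-29*9 - -26*21)=285, (-26*1 - -32*9)=262; twice the area = |4132| = 4132; area = 2066; answer 2066
Part 2: S1 = 2066; threaded value p + q = 2067; w = -27; remainder = value at the root: -2*(-27)^2 - 5*(-27)^1 + 7 = (-1458) + (135) + (7) = -1316; answer -1316
Part 3: S2 = -1316; r = 72086; 72086 = 2 * 7 * 19 * 271; sigma = (1 + 2) * (1 + 7) * (1 + 19) * (1 + 271) = 3 * 8 * 20 * 272 = 130560; answer 130560

130560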